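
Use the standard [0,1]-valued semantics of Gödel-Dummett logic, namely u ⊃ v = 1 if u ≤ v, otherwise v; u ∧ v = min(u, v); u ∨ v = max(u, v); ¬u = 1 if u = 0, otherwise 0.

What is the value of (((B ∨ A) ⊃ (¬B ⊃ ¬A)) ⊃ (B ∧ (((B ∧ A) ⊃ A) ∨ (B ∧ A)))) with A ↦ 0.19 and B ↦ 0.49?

0.49

(B ∨ A) = max(0.49, 0.19) = 0.49
¬B: Gödel ¬ of 0.49 = 0 (operand ≠ 0)
¬A: Gödel ¬ of 0.19 = 0 (operand ≠ 0)
(¬B ⊃ ¬A): 0 ≤ 0, so result = 1
((B ∨ A) ⊃ (¬B ⊃ ¬A)): 0.49 ≤ 1, so result = 1
(B ∧ A) = min(0.49, 0.19) = 0.19
((B ∧ A) ⊃ A): 0.19 ≤ 0.19, so result = 1
(B ∧ A) = min(0.49, 0.19) = 0.19
(((B ∧ A) ⊃ A) ∨ (B ∧ A)) = max(1, 0.19) = 1
(B ∧ (((B ∧ A) ⊃ A) ∨ (B ∧ A))) = min(0.49, 1) = 0.49
(((B ∨ A) ⊃ (¬B ⊃ ¬A)) ⊃ (B ∧ (((B ∧ A) ⊃ A) ∨ (B ∧ A)))): 1 > 0.49, so result = 0.49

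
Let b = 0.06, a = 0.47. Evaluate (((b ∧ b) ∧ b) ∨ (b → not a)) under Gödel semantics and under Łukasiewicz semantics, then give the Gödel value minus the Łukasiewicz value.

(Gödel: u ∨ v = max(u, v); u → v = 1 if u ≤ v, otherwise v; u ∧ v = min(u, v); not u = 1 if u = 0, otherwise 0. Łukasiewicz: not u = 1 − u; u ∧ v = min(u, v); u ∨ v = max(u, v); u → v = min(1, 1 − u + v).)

Gödel evaluation:
  (b ∧ b) = min(0.06, 0.06) = 0.06
  ((b ∧ b) ∧ b) = min(0.06, 0.06) = 0.06
  not a: Gödel ¬ of 0.47 = 0 (operand ≠ 0)
  (b → not a): 0.06 > 0, so result = 0
  (((b ∧ b) ∧ b) ∨ (b → not a)) = max(0.06, 0) = 0.06
  Gödel value = 0.06
Łukasiewicz evaluation:
  (b ∧ b) = min(0.06, 0.06) = 0.06
  ((b ∧ b) ∧ b) = min(0.06, 0.06) = 0.06
  not a: Łukasiewicz ¬ gives 1 − 0.47 = 0.53
  (b → not a): min(1, 1 − 0.06 + 0.53) = 1
  (((b ∧ b) ∧ b) ∨ (b → not a)) = max(0.06, 1) = 1
  Łukasiewicz value = 1
Difference: 0.06 − 1 = -0.94

-0.94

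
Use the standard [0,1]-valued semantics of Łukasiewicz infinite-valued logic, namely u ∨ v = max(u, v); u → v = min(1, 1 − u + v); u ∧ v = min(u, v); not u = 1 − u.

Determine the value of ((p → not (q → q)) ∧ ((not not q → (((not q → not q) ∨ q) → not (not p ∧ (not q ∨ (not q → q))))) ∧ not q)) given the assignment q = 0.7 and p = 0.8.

0.20

(q → q): min(1, 1 − 0.7 + 0.7) = 1
not (q → q): Łukasiewicz ¬ gives 1 − 1 = 0
(p → not (q → q)): min(1, 1 − 0.8 + 0) = 0.2
not q: Łukasiewicz ¬ gives 1 − 0.7 = 0.3
not not q: Łukasiewicz ¬ gives 1 − 0.3 = 0.7
not q: Łukasiewicz ¬ gives 1 − 0.7 = 0.3
not q: Łukasiewicz ¬ gives 1 − 0.7 = 0.3
(not q → not q): min(1, 1 − 0.3 + 0.3) = 1
((not q → not q) ∨ q) = max(1, 0.7) = 1
not p: Łukasiewicz ¬ gives 1 − 0.8 = 0.2
not q: Łukasiewicz ¬ gives 1 − 0.7 = 0.3
not q: Łukasiewicz ¬ gives 1 − 0.7 = 0.3
(not q → q): min(1, 1 − 0.3 + 0.7) = 1
(not q ∨ (not q → q)) = max(0.3, 1) = 1
(not p ∧ (not q ∨ (not q → q))) = min(0.2, 1) = 0.2
not (not p ∧ (not q ∨ (not q → q))): Łukasiewicz ¬ gives 1 − 0.2 = 0.8
(((not q → not q) ∨ q) → not (not p ∧ (not q ∨ (not q → q)))): min(1, 1 − 1 + 0.8) = 0.8
(not not q → (((not q → not q) ∨ q) → not (not p ∧ (not q ∨ (not q → q))))): min(1, 1 − 0.7 + 0.8) = 1
not q: Łukasiewicz ¬ gives 1 − 0.7 = 0.3
((not not q → (((not q → not q) ∨ q) → not (not p ∧ (not q ∨ (not q → q))))) ∧ not q) = min(1, 0.3) = 0.3
((p → not (q → q)) ∧ ((not not q → (((not q → not q) ∨ q) → not (not p ∧ (not q ∨ (not q → q))))) ∧ not q)) = min(0.2, 0.3) = 0.2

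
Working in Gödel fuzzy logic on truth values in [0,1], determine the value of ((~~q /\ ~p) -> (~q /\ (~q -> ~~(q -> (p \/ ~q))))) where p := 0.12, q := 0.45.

~q: Gödel ¬ of 0.45 = 0 (operand ≠ 0)
~~q: Gödel ¬ of 0 = 1 (operand is 0)
~p: Gödel ¬ of 0.12 = 0 (operand ≠ 0)
(~~q /\ ~p) = min(1, 0) = 0
~q: Gödel ¬ of 0.45 = 0 (operand ≠ 0)
~q: Gödel ¬ of 0.45 = 0 (operand ≠ 0)
~q: Gödel ¬ of 0.45 = 0 (operand ≠ 0)
(p \/ ~q) = max(0.12, 0) = 0.12
(q -> (p \/ ~q)): 0.45 > 0.12, so result = 0.12
~(q -> (p \/ ~q)): Gödel ¬ of 0.12 = 0 (operand ≠ 0)
~~(q -> (p \/ ~q)): Gödel ¬ of 0 = 1 (operand is 0)
(~q -> ~~(q -> (p \/ ~q))): 0 ≤ 1, so result = 1
(~q /\ (~q -> ~~(q -> (p \/ ~q)))) = min(0, 1) = 0
((~~q /\ ~p) -> (~q /\ (~q -> ~~(q -> (p \/ ~q))))): 0 ≤ 0, so result = 1

1.00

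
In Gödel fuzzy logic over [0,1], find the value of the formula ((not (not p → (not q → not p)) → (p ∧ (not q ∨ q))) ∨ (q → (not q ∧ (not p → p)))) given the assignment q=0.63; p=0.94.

not p: Gödel ¬ of 0.94 = 0 (operand ≠ 0)
not q: Gödel ¬ of 0.63 = 0 (operand ≠ 0)
not p: Gödel ¬ of 0.94 = 0 (operand ≠ 0)
(not q → not p): 0 ≤ 0, so result = 1
(not p → (not q → not p)): 0 ≤ 1, so result = 1
not (not p → (not q → not p)): Gödel ¬ of 1 = 0 (operand ≠ 0)
not q: Gödel ¬ of 0.63 = 0 (operand ≠ 0)
(not q ∨ q) = max(0, 0.63) = 0.63
(p ∧ (not q ∨ q)) = min(0.94, 0.63) = 0.63
(not (not p → (not q → not p)) → (p ∧ (not q ∨ q))): 0 ≤ 0.63, so result = 1
not q: Gödel ¬ of 0.63 = 0 (operand ≠ 0)
not p: Gödel ¬ of 0.94 = 0 (operand ≠ 0)
(not p → p): 0 ≤ 0.94, so result = 1
(not q ∧ (not p → p)) = min(0, 1) = 0
(q → (not q ∧ (not p → p))): 0.63 > 0, so result = 0
((not (not p → (not q → not p)) → (p ∧ (not q ∨ q))) ∨ (q → (not q ∧ (not p → p)))) = max(1, 0) = 1

1.00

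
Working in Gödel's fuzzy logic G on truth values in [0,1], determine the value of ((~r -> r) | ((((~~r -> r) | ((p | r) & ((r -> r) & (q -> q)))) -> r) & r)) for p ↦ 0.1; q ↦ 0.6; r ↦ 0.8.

~r: Gödel ¬ of 0.8 = 0 (operand ≠ 0)
(~r -> r): 0 ≤ 0.8, so result = 1
~r: Gödel ¬ of 0.8 = 0 (operand ≠ 0)
~~r: Gödel ¬ of 0 = 1 (operand is 0)
(~~r -> r): 1 > 0.8, so result = 0.8
(p | r) = max(0.1, 0.8) = 0.8
(r -> r): 0.8 ≤ 0.8, so result = 1
(q -> q): 0.6 ≤ 0.6, so result = 1
((r -> r) & (q -> q)) = min(1, 1) = 1
((p | r) & ((r -> r) & (q -> q))) = min(0.8, 1) = 0.8
((~~r -> r) | ((p | r) & ((r -> r) & (q -> q)))) = max(0.8, 0.8) = 0.8
(((~~r -> r) | ((p | r) & ((r -> r) & (q -> q)))) -> r): 0.8 ≤ 0.8, so result = 1
((((~~r -> r) | ((p | r) & ((r -> r) & (q -> q)))) -> r) & r) = min(1, 0.8) = 0.8
((~r -> r) | ((((~~r -> r) | ((p | r) & ((r -> r) & (q -> q)))) -> r) & r)) = max(1, 0.8) = 1

1.00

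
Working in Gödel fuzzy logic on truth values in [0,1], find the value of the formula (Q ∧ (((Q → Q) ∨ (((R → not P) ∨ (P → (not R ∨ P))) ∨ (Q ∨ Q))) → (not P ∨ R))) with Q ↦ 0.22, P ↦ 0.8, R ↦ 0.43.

0.22

(Q → Q): 0.22 ≤ 0.22, so result = 1
not P: Gödel ¬ of 0.8 = 0 (operand ≠ 0)
(R → not P): 0.43 > 0, so result = 0
not R: Gödel ¬ of 0.43 = 0 (operand ≠ 0)
(not R ∨ P) = max(0, 0.8) = 0.8
(P → (not R ∨ P)): 0.8 ≤ 0.8, so result = 1
((R → not P) ∨ (P → (not R ∨ P))) = max(0, 1) = 1
(Q ∨ Q) = max(0.22, 0.22) = 0.22
(((R → not P) ∨ (P → (not R ∨ P))) ∨ (Q ∨ Q)) = max(1, 0.22) = 1
((Q → Q) ∨ (((R → not P) ∨ (P → (not R ∨ P))) ∨ (Q ∨ Q))) = max(1, 1) = 1
not P: Gödel ¬ of 0.8 = 0 (operand ≠ 0)
(not P ∨ R) = max(0, 0.43) = 0.43
(((Q → Q) ∨ (((R → not P) ∨ (P → (not R ∨ P))) ∨ (Q ∨ Q))) → (not P ∨ R)): 1 > 0.43, so result = 0.43
(Q ∧ (((Q → Q) ∨ (((R → not P) ∨ (P → (not R ∨ P))) ∨ (Q ∨ Q))) → (not P ∨ R))) = min(0.22, 0.43) = 0.22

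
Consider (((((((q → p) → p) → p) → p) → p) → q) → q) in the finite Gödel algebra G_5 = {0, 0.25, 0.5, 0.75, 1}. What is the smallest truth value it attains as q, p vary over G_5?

0.25

The minimum is attained at q = 0.25, p = 0:
  (q → p): 0.25 > 0, so result = 0
  ((q → p) → p): 0 ≤ 0, so result = 1
  (((q → p) → p) → p): 1 > 0, so result = 0
  ((((q → p) → p) → p) → p): 0 ≤ 0, so result = 1
  (((((q → p) → p) → p) → p) → p): 1 > 0, so result = 0
  ((((((q → p) → p) → p) → p) → p) → q): 0 ≤ 0.25, so result = 1
  (((((((q → p) → p) → p) → p) → p) → q) → q): 1 > 0.25, so result = 0.25
Checking all 25 assignments confirms none give a value below 0.25.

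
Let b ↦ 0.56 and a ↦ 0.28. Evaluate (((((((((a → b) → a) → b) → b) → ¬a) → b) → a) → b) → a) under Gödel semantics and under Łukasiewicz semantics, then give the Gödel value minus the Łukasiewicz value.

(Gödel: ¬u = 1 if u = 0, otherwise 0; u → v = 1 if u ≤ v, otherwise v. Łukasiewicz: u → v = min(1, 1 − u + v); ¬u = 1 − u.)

Gödel evaluation:
  (a → b): 0.28 ≤ 0.56, so result = 1
  ((a → b) → a): 1 > 0.28, so result = 0.28
  (((a → b) → a) → b): 0.28 ≤ 0.56, so result = 1
  ((((a → b) → a) → b) → b): 1 > 0.56, so result = 0.56
  ¬a: Gödel ¬ of 0.28 = 0 (operand ≠ 0)
  (((((a → b) → a) → b) → b) → ¬a): 0.56 > 0, so result = 0
  ((((((a → b) → a) → b) → b) → ¬a) → b): 0 ≤ 0.56, so result = 1
  (((((((a → b) → a) → b) → b) → ¬a) → b) → a): 1 > 0.28, so result = 0.28
  ((((((((a → b) → a) → b) → b) → ¬a) → b) → a) → b): 0.28 ≤ 0.56, so result = 1
  (((((((((a → b) → a) → b) → b) → ¬a) → b) → a) → b) → a): 1 > 0.28, so result = 0.28
  Gödel value = 0.28
Łukasiewicz evaluation:
  (a → b): min(1, 1 − 0.28 + 0.56) = 1
  ((a → b) → a): min(1, 1 − 1 + 0.28) = 0.28
  (((a → b) → a) → b): min(1, 1 − 0.28 + 0.56) = 1
  ((((a → b) → a) → b) → b): min(1, 1 − 1 + 0.56) = 0.56
  ¬a: Łukasiewicz ¬ gives 1 − 0.28 = 0.72
  (((((a → b) → a) → b) → b) → ¬a): min(1, 1 − 0.56 + 0.72) = 1
  ((((((a → b) → a) → b) → b) → ¬a) → b): min(1, 1 − 1 + 0.56) = 0.56
  (((((((a → b) → a) → b) → b) → ¬a) → b) → a): min(1, 1 − 0.56 + 0.28) = 0.72
  ((((((((a → b) → a) → b) → b) → ¬a) → b) → a) → b): min(1, 1 − 0.72 + 0.56) = 0.84
  (((((((((a → b) → a) → b) → b) → ¬a) → b) → a) → b) → a): min(1, 1 − 0.84 + 0.28) = 0.44
  Łukasiewicz value = 0.44
Difference: 0.28 − 0.44 = -0.16

-0.16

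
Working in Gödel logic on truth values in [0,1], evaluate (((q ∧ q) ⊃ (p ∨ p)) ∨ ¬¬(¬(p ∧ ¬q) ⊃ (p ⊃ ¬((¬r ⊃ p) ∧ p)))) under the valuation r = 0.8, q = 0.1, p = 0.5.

(q ∧ q) = min(0.1, 0.1) = 0.1
(p ∨ p) = max(0.5, 0.5) = 0.5
((q ∧ q) ⊃ (p ∨ p)): 0.1 ≤ 0.5, so result = 1
¬q: Gödel ¬ of 0.1 = 0 (operand ≠ 0)
(p ∧ ¬q) = min(0.5, 0) = 0
¬(p ∧ ¬q): Gödel ¬ of 0 = 1 (operand is 0)
¬r: Gödel ¬ of 0.8 = 0 (operand ≠ 0)
(¬r ⊃ p): 0 ≤ 0.5, so result = 1
((¬r ⊃ p) ∧ p) = min(1, 0.5) = 0.5
¬((¬r ⊃ p) ∧ p): Gödel ¬ of 0.5 = 0 (operand ≠ 0)
(p ⊃ ¬((¬r ⊃ p) ∧ p)): 0.5 > 0, so result = 0
(¬(p ∧ ¬q) ⊃ (p ⊃ ¬((¬r ⊃ p) ∧ p))): 1 > 0, so result = 0
¬(¬(p ∧ ¬q) ⊃ (p ⊃ ¬((¬r ⊃ p) ∧ p))): Gödel ¬ of 0 = 1 (operand is 0)
¬¬(¬(p ∧ ¬q) ⊃ (p ⊃ ¬((¬r ⊃ p) ∧ p))): Gödel ¬ of 1 = 0 (operand ≠ 0)
(((q ∧ q) ⊃ (p ∨ p)) ∨ ¬¬(¬(p ∧ ¬q) ⊃ (p ⊃ ¬((¬r ⊃ p) ∧ p)))) = max(1, 0) = 1

1.00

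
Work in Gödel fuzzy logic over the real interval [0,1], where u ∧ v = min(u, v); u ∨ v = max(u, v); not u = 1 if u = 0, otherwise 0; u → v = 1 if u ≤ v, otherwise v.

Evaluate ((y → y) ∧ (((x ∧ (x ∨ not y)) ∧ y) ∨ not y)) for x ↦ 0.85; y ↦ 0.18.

(y → y): 0.18 ≤ 0.18, so result = 1
not y: Gödel ¬ of 0.18 = 0 (operand ≠ 0)
(x ∨ not y) = max(0.85, 0) = 0.85
(x ∧ (x ∨ not y)) = min(0.85, 0.85) = 0.85
((x ∧ (x ∨ not y)) ∧ y) = min(0.85, 0.18) = 0.18
not y: Gödel ¬ of 0.18 = 0 (operand ≠ 0)
(((x ∧ (x ∨ not y)) ∧ y) ∨ not y) = max(0.18, 0) = 0.18
((y → y) ∧ (((x ∧ (x ∨ not y)) ∧ y) ∨ not y)) = min(1, 0.18) = 0.18

0.18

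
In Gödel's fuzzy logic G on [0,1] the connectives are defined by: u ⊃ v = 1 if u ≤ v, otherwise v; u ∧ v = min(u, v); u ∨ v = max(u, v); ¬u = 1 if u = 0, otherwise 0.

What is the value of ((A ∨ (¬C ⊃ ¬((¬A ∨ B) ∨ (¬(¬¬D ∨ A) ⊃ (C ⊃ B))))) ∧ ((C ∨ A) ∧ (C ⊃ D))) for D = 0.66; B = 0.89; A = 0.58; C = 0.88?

¬C: Gödel ¬ of 0.88 = 0 (operand ≠ 0)
¬A: Gödel ¬ of 0.58 = 0 (operand ≠ 0)
(¬A ∨ B) = max(0, 0.89) = 0.89
¬D: Gödel ¬ of 0.66 = 0 (operand ≠ 0)
¬¬D: Gödel ¬ of 0 = 1 (operand is 0)
(¬¬D ∨ A) = max(1, 0.58) = 1
¬(¬¬D ∨ A): Gödel ¬ of 1 = 0 (operand ≠ 0)
(C ⊃ B): 0.88 ≤ 0.89, so result = 1
(¬(¬¬D ∨ A) ⊃ (C ⊃ B)): 0 ≤ 1, so result = 1
((¬A ∨ B) ∨ (¬(¬¬D ∨ A) ⊃ (C ⊃ B))) = max(0.89, 1) = 1
¬((¬A ∨ B) ∨ (¬(¬¬D ∨ A) ⊃ (C ⊃ B))): Gödel ¬ of 1 = 0 (operand ≠ 0)
(¬C ⊃ ¬((¬A ∨ B) ∨ (¬(¬¬D ∨ A) ⊃ (C ⊃ B)))): 0 ≤ 0, so result = 1
(A ∨ (¬C ⊃ ¬((¬A ∨ B) ∨ (¬(¬¬D ∨ A) ⊃ (C ⊃ B))))) = max(0.58, 1) = 1
(C ∨ A) = max(0.88, 0.58) = 0.88
(C ⊃ D): 0.88 > 0.66, so result = 0.66
((C ∨ A) ∧ (C ⊃ D)) = min(0.88, 0.66) = 0.66
((A ∨ (¬C ⊃ ¬((¬A ∨ B) ∨ (¬(¬¬D ∨ A) ⊃ (C ⊃ B))))) ∧ ((C ∨ A) ∧ (C ⊃ D))) = min(1, 0.66) = 0.66

0.66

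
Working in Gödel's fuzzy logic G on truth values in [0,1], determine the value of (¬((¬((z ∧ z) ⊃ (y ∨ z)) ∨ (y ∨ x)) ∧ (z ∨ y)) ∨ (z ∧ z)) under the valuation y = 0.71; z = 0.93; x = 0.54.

(z ∧ z) = min(0.93, 0.93) = 0.93
(y ∨ z) = max(0.71, 0.93) = 0.93
((z ∧ z) ⊃ (y ∨ z)): 0.93 ≤ 0.93, so result = 1
¬((z ∧ z) ⊃ (y ∨ z)): Gödel ¬ of 1 = 0 (operand ≠ 0)
(y ∨ x) = max(0.71, 0.54) = 0.71
(¬((z ∧ z) ⊃ (y ∨ z)) ∨ (y ∨ x)) = max(0, 0.71) = 0.71
(z ∨ y) = max(0.93, 0.71) = 0.93
((¬((z ∧ z) ⊃ (y ∨ z)) ∨ (y ∨ x)) ∧ (z ∨ y)) = min(0.71, 0.93) = 0.71
¬((¬((z ∧ z) ⊃ (y ∨ z)) ∨ (y ∨ x)) ∧ (z ∨ y)): Gödel ¬ of 0.71 = 0 (operand ≠ 0)
(z ∧ z) = min(0.93, 0.93) = 0.93
(¬((¬((z ∧ z) ⊃ (y ∨ z)) ∨ (y ∨ x)) ∧ (z ∨ y)) ∨ (z ∧ z)) = max(0, 0.93) = 0.93

0.93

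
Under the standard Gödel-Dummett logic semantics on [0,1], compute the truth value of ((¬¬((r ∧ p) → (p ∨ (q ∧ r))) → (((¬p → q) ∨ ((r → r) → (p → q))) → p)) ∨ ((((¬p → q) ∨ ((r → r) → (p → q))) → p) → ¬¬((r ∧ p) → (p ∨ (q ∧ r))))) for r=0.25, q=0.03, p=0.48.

(r ∧ p) = min(0.25, 0.48) = 0.25
(q ∧ r) = min(0.03, 0.25) = 0.03
(p ∨ (q ∧ r)) = max(0.48, 0.03) = 0.48
((r ∧ p) → (p ∨ (q ∧ r))): 0.25 ≤ 0.48, so result = 1
¬((r ∧ p) → (p ∨ (q ∧ r))): Gödel ¬ of 1 = 0 (operand ≠ 0)
¬¬((r ∧ p) → (p ∨ (q ∧ r))): Gödel ¬ of 0 = 1 (operand is 0)
¬p: Gödel ¬ of 0.48 = 0 (operand ≠ 0)
(¬p → q): 0 ≤ 0.03, so result = 1
(r → r): 0.25 ≤ 0.25, so result = 1
(p → q): 0.48 > 0.03, so result = 0.03
((r → r) → (p → q)): 1 > 0.03, so result = 0.03
((¬p → q) ∨ ((r → r) → (p → q))) = max(1, 0.03) = 1
(((¬p → q) ∨ ((r → r) → (p → q))) → p): 1 > 0.48, so result = 0.48
(¬¬((r ∧ p) → (p ∨ (q ∧ r))) → (((¬p → q) ∨ ((r → r) → (p → q))) → p)): 1 > 0.48, so result = 0.48
¬p: Gödel ¬ of 0.48 = 0 (operand ≠ 0)
(¬p → q): 0 ≤ 0.03, so result = 1
(r → r): 0.25 ≤ 0.25, so result = 1
(p → q): 0.48 > 0.03, so result = 0.03
((r → r) → (p → q)): 1 > 0.03, so result = 0.03
((¬p → q) ∨ ((r → r) → (p → q))) = max(1, 0.03) = 1
(((¬p → q) ∨ ((r → r) → (p → q))) → p): 1 > 0.48, so result = 0.48
(r ∧ p) = min(0.25, 0.48) = 0.25
(q ∧ r) = min(0.03, 0.25) = 0.03
(p ∨ (q ∧ r)) = max(0.48, 0.03) = 0.48
((r ∧ p) → (p ∨ (q ∧ r))): 0.25 ≤ 0.48, so result = 1
¬((r ∧ p) → (p ∨ (q ∧ r))): Gödel ¬ of 1 = 0 (operand ≠ 0)
¬¬((r ∧ p) → (p ∨ (q ∧ r))): Gödel ¬ of 0 = 1 (operand is 0)
((((¬p → q) ∨ ((r → r) → (p → q))) → p) → ¬¬((r ∧ p) → (p ∨ (q ∧ r)))): 0.48 ≤ 1, so result = 1
((¬¬((r ∧ p) → (p ∨ (q ∧ r))) → (((¬p → q) ∨ ((r → r) → (p → q))) → p)) ∨ ((((¬p → q) ∨ ((r → r) → (p → q))) → p) → ¬¬((r ∧ p) → (p ∨ (q ∧ r))))) = max(0.48, 1) = 1

1.00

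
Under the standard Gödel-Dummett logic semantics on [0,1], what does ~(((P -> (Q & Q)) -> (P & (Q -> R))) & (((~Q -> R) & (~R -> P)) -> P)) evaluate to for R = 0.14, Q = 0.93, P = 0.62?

(Q & Q) = min(0.93, 0.93) = 0.93
(P -> (Q & Q)): 0.62 ≤ 0.93, so result = 1
(Q -> R): 0.93 > 0.14, so result = 0.14
(P & (Q -> R)) = min(0.62, 0.14) = 0.14
((P -> (Q & Q)) -> (P & (Q -> R))): 1 > 0.14, so result = 0.14
~Q: Gödel ¬ of 0.93 = 0 (operand ≠ 0)
(~Q -> R): 0 ≤ 0.14, so result = 1
~R: Gödel ¬ of 0.14 = 0 (operand ≠ 0)
(~R -> P): 0 ≤ 0.62, so result = 1
((~Q -> R) & (~R -> P)) = min(1, 1) = 1
(((~Q -> R) & (~R -> P)) -> P): 1 > 0.62, so result = 0.62
(((P -> (Q & Q)) -> (P & (Q -> R))) & (((~Q -> R) & (~R -> P)) -> P)) = min(0.14, 0.62) = 0.14
~(((P -> (Q & Q)) -> (P & (Q -> R))) & (((~Q -> R) & (~R -> P)) -> P)): Gödel ¬ of 0.14 = 0 (operand ≠ 0)

0.00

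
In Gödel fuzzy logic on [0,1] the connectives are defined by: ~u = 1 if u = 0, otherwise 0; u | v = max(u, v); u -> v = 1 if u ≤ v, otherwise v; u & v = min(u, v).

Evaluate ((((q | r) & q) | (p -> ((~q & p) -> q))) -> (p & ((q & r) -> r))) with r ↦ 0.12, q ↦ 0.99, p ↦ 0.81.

(q | r) = max(0.99, 0.12) = 0.99
((q | r) & q) = min(0.99, 0.99) = 0.99
~q: Gödel ¬ of 0.99 = 0 (operand ≠ 0)
(~q & p) = min(0, 0.81) = 0
((~q & p) -> q): 0 ≤ 0.99, so result = 1
(p -> ((~q & p) -> q)): 0.81 ≤ 1, so result = 1
(((q | r) & q) | (p -> ((~q & p) -> q))) = max(0.99, 1) = 1
(q & r) = min(0.99, 0.12) = 0.12
((q & r) -> r): 0.12 ≤ 0.12, so result = 1
(p & ((q & r) -> r)) = min(0.81, 1) = 0.81
((((q | r) & q) | (p -> ((~q & p) -> q))) -> (p & ((q & r) -> r))): 1 > 0.81, so result = 0.81

0.81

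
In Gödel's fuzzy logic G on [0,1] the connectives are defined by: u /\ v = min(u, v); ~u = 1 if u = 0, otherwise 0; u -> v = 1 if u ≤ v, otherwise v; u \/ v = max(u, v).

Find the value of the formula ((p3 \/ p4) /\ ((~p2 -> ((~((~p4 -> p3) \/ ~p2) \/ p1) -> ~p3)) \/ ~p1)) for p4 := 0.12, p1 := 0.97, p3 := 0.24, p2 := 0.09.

(p3 \/ p4) = max(0.24, 0.12) = 0.24
~p2: Gödel ¬ of 0.09 = 0 (operand ≠ 0)
~p4: Gödel ¬ of 0.12 = 0 (operand ≠ 0)
(~p4 -> p3): 0 ≤ 0.24, so result = 1
~p2: Gödel ¬ of 0.09 = 0 (operand ≠ 0)
((~p4 -> p3) \/ ~p2) = max(1, 0) = 1
~((~p4 -> p3) \/ ~p2): Gödel ¬ of 1 = 0 (operand ≠ 0)
(~((~p4 -> p3) \/ ~p2) \/ p1) = max(0, 0.97) = 0.97
~p3: Gödel ¬ of 0.24 = 0 (operand ≠ 0)
((~((~p4 -> p3) \/ ~p2) \/ p1) -> ~p3): 0.97 > 0, so result = 0
(~p2 -> ((~((~p4 -> p3) \/ ~p2) \/ p1) -> ~p3)): 0 ≤ 0, so result = 1
~p1: Gödel ¬ of 0.97 = 0 (operand ≠ 0)
((~p2 -> ((~((~p4 -> p3) \/ ~p2) \/ p1) -> ~p3)) \/ ~p1) = max(1, 0) = 1
((p3 \/ p4) /\ ((~p2 -> ((~((~p4 -> p3) \/ ~p2) \/ p1) -> ~p3)) \/ ~p1)) = min(0.24, 1) = 0.24

0.24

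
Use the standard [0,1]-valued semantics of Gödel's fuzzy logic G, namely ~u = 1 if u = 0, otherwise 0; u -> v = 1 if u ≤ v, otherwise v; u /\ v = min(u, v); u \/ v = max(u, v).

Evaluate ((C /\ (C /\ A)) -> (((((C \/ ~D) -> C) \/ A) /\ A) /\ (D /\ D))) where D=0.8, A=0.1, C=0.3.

(C /\ A) = min(0.3, 0.1) = 0.1
(C /\ (C /\ A)) = min(0.3, 0.1) = 0.1
~D: Gödel ¬ of 0.8 = 0 (operand ≠ 0)
(C \/ ~D) = max(0.3, 0) = 0.3
((C \/ ~D) -> C): 0.3 ≤ 0.3, so result = 1
(((C \/ ~D) -> C) \/ A) = max(1, 0.1) = 1
((((C \/ ~D) -> C) \/ A) /\ A) = min(1, 0.1) = 0.1
(D /\ D) = min(0.8, 0.8) = 0.8
(((((C \/ ~D) -> C) \/ A) /\ A) /\ (D /\ D)) = min(0.1, 0.8) = 0.1
((C /\ (C /\ A)) -> (((((C \/ ~D) -> C) \/ A) /\ A) /\ (D /\ D))): 0.1 ≤ 0.1, so result = 1

1.00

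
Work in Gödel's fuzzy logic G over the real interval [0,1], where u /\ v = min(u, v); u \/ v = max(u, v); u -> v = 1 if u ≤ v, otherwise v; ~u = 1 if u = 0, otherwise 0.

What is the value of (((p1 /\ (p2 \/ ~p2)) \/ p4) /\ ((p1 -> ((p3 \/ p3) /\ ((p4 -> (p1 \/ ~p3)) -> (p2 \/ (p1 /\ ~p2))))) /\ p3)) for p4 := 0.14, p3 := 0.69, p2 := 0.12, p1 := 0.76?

~p2: Gödel ¬ of 0.12 = 0 (operand ≠ 0)
(p2 \/ ~p2) = max(0.12, 0) = 0.12
(p1 /\ (p2 \/ ~p2)) = min(0.76, 0.12) = 0.12
((p1 /\ (p2 \/ ~p2)) \/ p4) = max(0.12, 0.14) = 0.14
(p3 \/ p3) = max(0.69, 0.69) = 0.69
~p3: Gödel ¬ of 0.69 = 0 (operand ≠ 0)
(p1 \/ ~p3) = max(0.76, 0) = 0.76
(p4 -> (p1 \/ ~p3)): 0.14 ≤ 0.76, so result = 1
~p2: Gödel ¬ of 0.12 = 0 (operand ≠ 0)
(p1 /\ ~p2) = min(0.76, 0) = 0
(p2 \/ (p1 /\ ~p2)) = max(0.12, 0) = 0.12
((p4 -> (p1 \/ ~p3)) -> (p2 \/ (p1 /\ ~p2))): 1 > 0.12, so result = 0.12
((p3 \/ p3) /\ ((p4 -> (p1 \/ ~p3)) -> (p2 \/ (p1 /\ ~p2)))) = min(0.69, 0.12) = 0.12
(p1 -> ((p3 \/ p3) /\ ((p4 -> (p1 \/ ~p3)) -> (p2 \/ (p1 /\ ~p2))))): 0.76 > 0.12, so result = 0.12
((p1 -> ((p3 \/ p3) /\ ((p4 -> (p1 \/ ~p3)) -> (p2 \/ (p1 /\ ~p2))))) /\ p3) = min(0.12, 0.69) = 0.12
(((p1 /\ (p2 \/ ~p2)) \/ p4) /\ ((p1 -> ((p3 \/ p3) /\ ((p4 -> (p1 \/ ~p3)) -> (p2 \/ (p1 /\ ~p2))))) /\ p3)) = min(0.14, 0.12) = 0.12

0.12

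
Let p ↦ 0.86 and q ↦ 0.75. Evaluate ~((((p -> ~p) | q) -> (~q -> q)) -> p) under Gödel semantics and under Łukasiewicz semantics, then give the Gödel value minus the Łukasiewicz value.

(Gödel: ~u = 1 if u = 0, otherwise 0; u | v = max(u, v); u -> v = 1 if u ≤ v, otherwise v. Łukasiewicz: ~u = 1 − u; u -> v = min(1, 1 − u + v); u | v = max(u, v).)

Gödel evaluation:
  ~p: Gödel ¬ of 0.86 = 0 (operand ≠ 0)
  (p -> ~p): 0.86 > 0, so result = 0
  ((p -> ~p) | q) = max(0, 0.75) = 0.75
  ~q: Gödel ¬ of 0.75 = 0 (operand ≠ 0)
  (~q -> q): 0 ≤ 0.75, so result = 1
  (((p -> ~p) | q) -> (~q -> q)): 0.75 ≤ 1, so result = 1
  ((((p -> ~p) | q) -> (~q -> q)) -> p): 1 > 0.86, so result = 0.86
  ~((((p -> ~p) | q) -> (~q -> q)) -> p): Gödel ¬ of 0.86 = 0 (operand ≠ 0)
  Gödel value = 0
Łukasiewicz evaluation:
  ~p: Łukasiewicz ¬ gives 1 − 0.86 = 0.14
  (p -> ~p): min(1, 1 − 0.86 + 0.14) = 0.28
  ((p -> ~p) | q) = max(0.28, 0.75) = 0.75
  ~q: Łukasiewicz ¬ gives 1 − 0.75 = 0.25
  (~q -> q): min(1, 1 − 0.25 + 0.75) = 1
  (((p -> ~p) | q) -> (~q -> q)): min(1, 1 − 0.75 + 1) = 1
  ((((p -> ~p) | q) -> (~q -> q)) -> p): min(1, 1 − 1 + 0.86) = 0.86
  ~((((p -> ~p) | q) -> (~q -> q)) -> p): Łukasiewicz ¬ gives 1 − 0.86 = 0.14
  Łukasiewicz value = 0.14
Difference: 0 − 0.14 = -0.14

-0.14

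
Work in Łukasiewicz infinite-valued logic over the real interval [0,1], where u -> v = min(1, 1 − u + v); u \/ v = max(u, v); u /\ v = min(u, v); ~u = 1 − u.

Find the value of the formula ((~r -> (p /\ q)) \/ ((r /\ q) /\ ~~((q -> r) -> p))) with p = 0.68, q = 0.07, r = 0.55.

0.62

~r: Łukasiewicz ¬ gives 1 − 0.55 = 0.45
(p /\ q) = min(0.68, 0.07) = 0.07
(~r -> (p /\ q)): min(1, 1 − 0.45 + 0.07) = 0.62
(r /\ q) = min(0.55, 0.07) = 0.07
(q -> r): min(1, 1 − 0.07 + 0.55) = 1
((q -> r) -> p): min(1, 1 − 1 + 0.68) = 0.68
~((q -> r) -> p): Łukasiewicz ¬ gives 1 − 0.68 = 0.32
~~((q -> r) -> p): Łukasiewicz ¬ gives 1 − 0.32 = 0.68
((r /\ q) /\ ~~((q -> r) -> p)) = min(0.07, 0.68) = 0.07
((~r -> (p /\ q)) \/ ((r /\ q) /\ ~~((q -> r) -> p))) = max(0.62, 0.07) = 0.62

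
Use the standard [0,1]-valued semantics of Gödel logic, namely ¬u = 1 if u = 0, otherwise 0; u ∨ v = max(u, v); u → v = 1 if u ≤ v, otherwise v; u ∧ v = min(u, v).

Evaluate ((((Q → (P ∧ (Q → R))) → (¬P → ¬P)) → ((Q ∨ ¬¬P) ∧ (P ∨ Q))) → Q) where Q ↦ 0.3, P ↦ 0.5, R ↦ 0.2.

(Q → R): 0.3 > 0.2, so result = 0.2
(P ∧ (Q → R)) = min(0.5, 0.2) = 0.2
(Q → (P ∧ (Q → R))): 0.3 > 0.2, so result = 0.2
¬P: Gödel ¬ of 0.5 = 0 (operand ≠ 0)
¬P: Gödel ¬ of 0.5 = 0 (operand ≠ 0)
(¬P → ¬P): 0 ≤ 0, so result = 1
((Q → (P ∧ (Q → R))) → (¬P → ¬P)): 0.2 ≤ 1, so result = 1
¬P: Gödel ¬ of 0.5 = 0 (operand ≠ 0)
¬¬P: Gödel ¬ of 0 = 1 (operand is 0)
(Q ∨ ¬¬P) = max(0.3, 1) = 1
(P ∨ Q) = max(0.5, 0.3) = 0.5
((Q ∨ ¬¬P) ∧ (P ∨ Q)) = min(1, 0.5) = 0.5
(((Q → (P ∧ (Q → R))) → (¬P → ¬P)) → ((Q ∨ ¬¬P) ∧ (P ∨ Q))): 1 > 0.5, so result = 0.5
((((Q → (P ∧ (Q → R))) → (¬P → ¬P)) → ((Q ∨ ¬¬P) ∧ (P ∨ Q))) → Q): 0.5 > 0.3, so result = 0.3

0.30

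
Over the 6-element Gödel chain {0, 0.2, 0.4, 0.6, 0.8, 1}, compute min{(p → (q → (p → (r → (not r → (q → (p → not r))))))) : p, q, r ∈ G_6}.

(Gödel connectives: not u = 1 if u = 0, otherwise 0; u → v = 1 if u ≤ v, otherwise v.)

1.00

Every assignment gives 1. For instance at p = 0, q = 0, r = 0:
  not r: Gödel ¬ of 0 = 1 (operand is 0)
  not r: Gödel ¬ of 0 = 1 (operand is 0)
  (p → not r): 0 ≤ 1, so result = 1
  (q → (p → not r)): 0 ≤ 1, so result = 1
  (not r → (q → (p → not r))): 1 ≤ 1, so result = 1
  (r → (not r → (q → (p → not r)))): 0 ≤ 1, so result = 1
  (p → (r → (not r → (q → (p → not r))))): 0 ≤ 1, so result = 1
  (q → (p → (r → (not r → (q → (p → not r)))))): 0 ≤ 1, so result = 1
  (p → (q → (p → (r → (not r → (q → (p → not r))))))): 0 ≤ 1, so result = 1
All 216 assignments give value 1 — the formula is a G_6-tautology.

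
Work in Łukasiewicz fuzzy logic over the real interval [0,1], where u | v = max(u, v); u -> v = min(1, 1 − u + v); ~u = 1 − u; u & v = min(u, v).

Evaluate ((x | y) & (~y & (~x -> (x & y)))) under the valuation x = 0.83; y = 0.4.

0.60

(x | y) = max(0.83, 0.4) = 0.83
~y: Łukasiewicz ¬ gives 1 − 0.4 = 0.6
~x: Łukasiewicz ¬ gives 1 − 0.83 = 0.17
(x & y) = min(0.83, 0.4) = 0.4
(~x -> (x & y)): min(1, 1 − 0.17 + 0.4) = 1
(~y & (~x -> (x & y))) = min(0.6, 1) = 0.6
((x | y) & (~y & (~x -> (x & y)))) = min(0.83, 0.6) = 0.6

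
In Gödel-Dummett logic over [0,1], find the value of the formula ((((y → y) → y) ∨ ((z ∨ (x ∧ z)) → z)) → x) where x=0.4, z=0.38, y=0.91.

0.40

(y → y): 0.91 ≤ 0.91, so result = 1
((y → y) → y): 1 > 0.91, so result = 0.91
(x ∧ z) = min(0.4, 0.38) = 0.38
(z ∨ (x ∧ z)) = max(0.38, 0.38) = 0.38
((z ∨ (x ∧ z)) → z): 0.38 ≤ 0.38, so result = 1
(((y → y) → y) ∨ ((z ∨ (x ∧ z)) → z)) = max(0.91, 1) = 1
((((y → y) → y) ∨ ((z ∨ (x ∧ z)) → z)) → x): 1 > 0.4, so result = 0.4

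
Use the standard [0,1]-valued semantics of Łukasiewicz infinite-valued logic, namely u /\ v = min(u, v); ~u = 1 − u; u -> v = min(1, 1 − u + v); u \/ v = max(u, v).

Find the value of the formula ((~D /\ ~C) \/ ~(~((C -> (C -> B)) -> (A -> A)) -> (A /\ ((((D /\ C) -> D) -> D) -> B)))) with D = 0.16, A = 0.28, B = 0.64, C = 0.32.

0.68

~D: Łukasiewicz ¬ gives 1 − 0.16 = 0.84
~C: Łukasiewicz ¬ gives 1 − 0.32 = 0.68
(~D /\ ~C) = min(0.84, 0.68) = 0.68
(C -> B): min(1, 1 − 0.32 + 0.64) = 1
(C -> (C -> B)): min(1, 1 − 0.32 + 1) = 1
(A -> A): min(1, 1 − 0.28 + 0.28) = 1
((C -> (C -> B)) -> (A -> A)): min(1, 1 − 1 + 1) = 1
~((C -> (C -> B)) -> (A -> A)): Łukasiewicz ¬ gives 1 − 1 = 0
(D /\ C) = min(0.16, 0.32) = 0.16
((D /\ C) -> D): min(1, 1 − 0.16 + 0.16) = 1
(((D /\ C) -> D) -> D): min(1, 1 − 1 + 0.16) = 0.16
((((D /\ C) -> D) -> D) -> B): min(1, 1 − 0.16 + 0.64) = 1
(A /\ ((((D /\ C) -> D) -> D) -> B)) = min(0.28, 1) = 0.28
(~((C -> (C -> B)) -> (A -> A)) -> (A /\ ((((D /\ C) -> D) -> D) -> B))): min(1, 1 − 0 + 0.28) = 1
~(~((C -> (C -> B)) -> (A -> A)) -> (A /\ ((((D /\ C) -> D) -> D) -> B))): Łukasiewicz ¬ gives 1 − 1 = 0
((~D /\ ~C) \/ ~(~((C -> (C -> B)) -> (A -> A)) -> (A /\ ((((D /\ C) -> D) -> D) -> B)))) = max(0.68, 0) = 0.68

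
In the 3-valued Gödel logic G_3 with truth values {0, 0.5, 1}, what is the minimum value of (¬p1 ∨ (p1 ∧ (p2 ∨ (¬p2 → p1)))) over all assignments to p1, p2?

0.50

The minimum is attained at p1 = 0.5, p2 = 0:
  ¬p1: Gödel ¬ of 0.5 = 0 (operand ≠ 0)
  ¬p2: Gödel ¬ of 0 = 1 (operand is 0)
  (¬p2 → p1): 1 > 0.5, so result = 0.5
  (p2 ∨ (¬p2 → p1)) = max(0, 0.5) = 0.5
  (p1 ∧ (p2 ∨ (¬p2 → p1))) = min(0.5, 0.5) = 0.5
  (¬p1 ∨ (p1 ∧ (p2 ∨ (¬p2 → p1)))) = max(0, 0.5) = 0.5
Checking all 9 assignments confirms none give a value below 0.50.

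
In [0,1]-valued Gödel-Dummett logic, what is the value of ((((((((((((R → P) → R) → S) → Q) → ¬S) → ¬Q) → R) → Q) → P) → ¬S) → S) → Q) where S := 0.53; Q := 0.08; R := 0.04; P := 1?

(R → P): 0.04 ≤ 1, so result = 1
((R → P) → R): 1 > 0.04, so result = 0.04
(((R → P) → R) → S): 0.04 ≤ 0.53, so result = 1
((((R → P) → R) → S) → Q): 1 > 0.08, so result = 0.08
¬S: Gödel ¬ of 0.53 = 0 (operand ≠ 0)
(((((R → P) → R) → S) → Q) → ¬S): 0.08 > 0, so result = 0
¬Q: Gödel ¬ of 0.08 = 0 (operand ≠ 0)
((((((R → P) → R) → S) → Q) → ¬S) → ¬Q): 0 ≤ 0, so result = 1
(((((((R → P) → R) → S) → Q) → ¬S) → ¬Q) → R): 1 > 0.04, so result = 0.04
((((((((R → P) → R) → S) → Q) → ¬S) → ¬Q) → R) → Q): 0.04 ≤ 0.08, so result = 1
(((((((((R → P) → R) → S) → Q) → ¬S) → ¬Q) → R) → Q) → P): 1 ≤ 1, so result = 1
¬S: Gödel ¬ of 0.53 = 0 (operand ≠ 0)
((((((((((R → P) → R) → S) → Q) → ¬S) → ¬Q) → R) → Q) → P) → ¬S): 1 > 0, so result = 0
(((((((((((R → P) → R) → S) → Q) → ¬S) → ¬Q) → R) → Q) → P) → ¬S) → S): 0 ≤ 0.53, so result = 1
((((((((((((R → P) → R) → S) → Q) → ¬S) → ¬Q) → R) → Q) → P) → ¬S) → S) → Q): 1 > 0.08, so result = 0.08

0.08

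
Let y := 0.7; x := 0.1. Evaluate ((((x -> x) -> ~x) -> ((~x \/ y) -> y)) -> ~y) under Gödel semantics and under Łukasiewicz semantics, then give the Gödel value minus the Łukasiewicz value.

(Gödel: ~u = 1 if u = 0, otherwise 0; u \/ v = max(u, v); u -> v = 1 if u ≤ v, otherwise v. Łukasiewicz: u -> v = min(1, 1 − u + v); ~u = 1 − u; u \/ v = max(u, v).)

Gödel evaluation:
  (x -> x): 0.1 ≤ 0.1, so result = 1
  ~x: Gödel ¬ of 0.1 = 0 (operand ≠ 0)
  ((x -> x) -> ~x): 1 > 0, so result = 0
  ~x: Gödel ¬ of 0.1 = 0 (operand ≠ 0)
  (~x \/ y) = max(0, 0.7) = 0.7
  ((~x \/ y) -> y): 0.7 ≤ 0.7, so result = 1
  (((x -> x) -> ~x) -> ((~x \/ y) -> y)): 0 ≤ 1, so result = 1
  ~y: Gödel ¬ of 0.7 = 0 (operand ≠ 0)
  ((((x -> x) -> ~x) -> ((~x \/ y) -> y)) -> ~y): 1 > 0, so result = 0
  Gödel value = 0
Łukasiewicz evaluation:
  (x -> x): min(1, 1 − 0.1 + 0.1) = 1
  ~x: Łukasiewicz ¬ gives 1 − 0.1 = 0.9
  ((x -> x) -> ~x): min(1, 1 − 1 + 0.9) = 0.9
  ~x: Łukasiewicz ¬ gives 1 − 0.1 = 0.9
  (~x \/ y) = max(0.9, 0.7) = 0.9
  ((~x \/ y) -> y): min(1, 1 − 0.9 + 0.7) = 0.8
  (((x -> x) -> ~x) -> ((~x \/ y) -> y)): min(1, 1 − 0.9 + 0.8) = 0.9
  ~y: Łukasiewicz ¬ gives 1 − 0.7 = 0.3
  ((((x -> x) -> ~x) -> ((~x \/ y) -> y)) -> ~y): min(1, 1 − 0.9 + 0.3) = 0.4
  Łukasiewicz value = 0.4
Difference: 0 − 0.4 = -0.40

-0.40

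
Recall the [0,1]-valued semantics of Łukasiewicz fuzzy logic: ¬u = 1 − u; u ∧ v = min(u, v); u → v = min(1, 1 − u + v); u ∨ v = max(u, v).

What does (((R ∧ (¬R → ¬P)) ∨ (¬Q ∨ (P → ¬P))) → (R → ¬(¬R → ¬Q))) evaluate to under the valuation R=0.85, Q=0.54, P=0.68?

¬R: Łukasiewicz ¬ gives 1 − 0.85 = 0.15
¬P: Łukasiewicz ¬ gives 1 − 0.68 = 0.32
(¬R → ¬P): min(1, 1 − 0.15 + 0.32) = 1
(R ∧ (¬R → ¬P)) = min(0.85, 1) = 0.85
¬Q: Łukasiewicz ¬ gives 1 − 0.54 = 0.46
¬P: Łukasiewicz ¬ gives 1 − 0.68 = 0.32
(P → ¬P): min(1, 1 − 0.68 + 0.32) = 0.64
(¬Q ∨ (P → ¬P)) = max(0.46, 0.64) = 0.64
((R ∧ (¬R → ¬P)) ∨ (¬Q ∨ (P → ¬P))) = max(0.85, 0.64) = 0.85
¬R: Łukasiewicz ¬ gives 1 − 0.85 = 0.15
¬Q: Łukasiewicz ¬ gives 1 − 0.54 = 0.46
(¬R → ¬Q): min(1, 1 − 0.15 + 0.46) = 1
¬(¬R → ¬Q): Łukasiewicz ¬ gives 1 − 1 = 0
(R → ¬(¬R → ¬Q)): min(1, 1 − 0.85 + 0) = 0.15
(((R ∧ (¬R → ¬P)) ∨ (¬Q ∨ (P → ¬P))) → (R → ¬(¬R → ¬Q))): min(1, 1 − 0.85 + 0.15) = 0.3

0.30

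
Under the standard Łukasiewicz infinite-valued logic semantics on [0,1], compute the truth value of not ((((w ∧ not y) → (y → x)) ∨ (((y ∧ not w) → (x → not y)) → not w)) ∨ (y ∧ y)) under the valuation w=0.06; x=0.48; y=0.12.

not y: Łukasiewicz ¬ gives 1 − 0.12 = 0.88
(w ∧ not y) = min(0.06, 0.88) = 0.06
(y → x): min(1, 1 − 0.12 + 0.48) = 1
((w ∧ not y) → (y → x)): min(1, 1 − 0.06 + 1) = 1
not w: Łukasiewicz ¬ gives 1 − 0.06 = 0.94
(y ∧ not w) = min(0.12, 0.94) = 0.12
not y: Łukasiewicz ¬ gives 1 − 0.12 = 0.88
(x → not y): min(1, 1 − 0.48 + 0.88) = 1
((y ∧ not w) → (x → not y)): min(1, 1 − 0.12 + 1) = 1
not w: Łukasiewicz ¬ gives 1 − 0.06 = 0.94
(((y ∧ not w) → (x → not y)) → not w): min(1, 1 − 1 + 0.94) = 0.94
(((w ∧ not y) → (y → x)) ∨ (((y ∧ not w) → (x → not y)) → not w)) = max(1, 0.94) = 1
(y ∧ y) = min(0.12, 0.12) = 0.12
((((w ∧ not y) → (y → x)) ∨ (((y ∧ not w) → (x → not y)) → not w)) ∨ (y ∧ y)) = max(1, 0.12) = 1
not ((((w ∧ not y) → (y → x)) ∨ (((y ∧ not w) → (x → not y)) → not w)) ∨ (y ∧ y)): Łukasiewicz ¬ gives 1 − 1 = 0

0.00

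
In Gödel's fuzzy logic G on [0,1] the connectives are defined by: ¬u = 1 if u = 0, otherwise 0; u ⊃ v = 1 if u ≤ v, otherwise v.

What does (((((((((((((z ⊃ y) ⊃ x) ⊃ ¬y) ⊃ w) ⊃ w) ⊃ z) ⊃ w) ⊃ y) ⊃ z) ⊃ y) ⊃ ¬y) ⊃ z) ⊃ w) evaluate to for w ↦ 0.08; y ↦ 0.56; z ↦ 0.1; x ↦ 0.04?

0.08

(z ⊃ y): 0.1 ≤ 0.56, so result = 1
((z ⊃ y) ⊃ x): 1 > 0.04, so result = 0.04
¬y: Gödel ¬ of 0.56 = 0 (operand ≠ 0)
(((z ⊃ y) ⊃ x) ⊃ ¬y): 0.04 > 0, so result = 0
((((z ⊃ y) ⊃ x) ⊃ ¬y) ⊃ w): 0 ≤ 0.08, so result = 1
(((((z ⊃ y) ⊃ x) ⊃ ¬y) ⊃ w) ⊃ w): 1 > 0.08, so result = 0.08
((((((z ⊃ y) ⊃ x) ⊃ ¬y) ⊃ w) ⊃ w) ⊃ z): 0.08 ≤ 0.1, so result = 1
(((((((z ⊃ y) ⊃ x) ⊃ ¬y) ⊃ w) ⊃ w) ⊃ z) ⊃ w): 1 > 0.08, so result = 0.08
((((((((z ⊃ y) ⊃ x) ⊃ ¬y) ⊃ w) ⊃ w) ⊃ z) ⊃ w) ⊃ y): 0.08 ≤ 0.56, so result = 1
(((((((((z ⊃ y) ⊃ x) ⊃ ¬y) ⊃ w) ⊃ w) ⊃ z) ⊃ w) ⊃ y) ⊃ z): 1 > 0.1, so result = 0.1
((((((((((z ⊃ y) ⊃ x) ⊃ ¬y) ⊃ w) ⊃ w) ⊃ z) ⊃ w) ⊃ y) ⊃ z) ⊃ y): 0.1 ≤ 0.56, so result = 1
¬y: Gödel ¬ of 0.56 = 0 (operand ≠ 0)
(((((((((((z ⊃ y) ⊃ x) ⊃ ¬y) ⊃ w) ⊃ w) ⊃ z) ⊃ w) ⊃ y) ⊃ z) ⊃ y) ⊃ ¬y): 1 > 0, so result = 0
((((((((((((z ⊃ y) ⊃ x) ⊃ ¬y) ⊃ w) ⊃ w) ⊃ z) ⊃ w) ⊃ y) ⊃ z) ⊃ y) ⊃ ¬y) ⊃ z): 0 ≤ 0.1, so result = 1
(((((((((((((z ⊃ y) ⊃ x) ⊃ ¬y) ⊃ w) ⊃ w) ⊃ z) ⊃ w) ⊃ y) ⊃ z) ⊃ y) ⊃ ¬y) ⊃ z) ⊃ w): 1 > 0.08, so result = 0.08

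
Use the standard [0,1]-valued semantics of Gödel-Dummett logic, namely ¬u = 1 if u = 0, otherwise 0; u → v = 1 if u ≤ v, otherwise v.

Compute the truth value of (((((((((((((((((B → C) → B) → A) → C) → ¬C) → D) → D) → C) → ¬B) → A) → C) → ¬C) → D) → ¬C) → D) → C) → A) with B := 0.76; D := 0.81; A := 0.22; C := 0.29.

(B → C): 0.76 > 0.29, so result = 0.29
((B → C) → B): 0.29 ≤ 0.76, so result = 1
(((B → C) → B) → A): 1 > 0.22, so result = 0.22
((((B → C) → B) → A) → C): 0.22 ≤ 0.29, so result = 1
¬C: Gödel ¬ of 0.29 = 0 (operand ≠ 0)
(((((B → C) → B) → A) → C) → ¬C): 1 > 0, so result = 0
((((((B → C) → B) → A) → C) → ¬C) → D): 0 ≤ 0.81, so result = 1
(((((((B → C) → B) → A) → C) → ¬C) → D) → D): 1 > 0.81, so result = 0.81
((((((((B → C) → B) → A) → C) → ¬C) → D) → D) → C): 0.81 > 0.29, so result = 0.29
¬B: Gödel ¬ of 0.76 = 0 (operand ≠ 0)
(((((((((B → C) → B) → A) → C) → ¬C) → D) → D) → C) → ¬B): 0.29 > 0, so result = 0
((((((((((B → C) → B) → A) → C) → ¬C) → D) → D) → C) → ¬B) → A): 0 ≤ 0.22, so result = 1
(((((((((((B → C) → B) → A) → C) → ¬C) → D) → D) → C) → ¬B) → A) → C): 1 > 0.29, so result = 0.29
¬C: Gödel ¬ of 0.29 = 0 (operand ≠ 0)
((((((((((((B → C) → B) → A) → C) → ¬C) → D) → D) → C) → ¬B) → A) → C) → ¬C): 0.29 > 0, so result = 0
(((((((((((((B → C) → B) → A) → C) → ¬C) → D) → D) → C) → ¬B) → A) → C) → ¬C) → D): 0 ≤ 0.81, so result = 1
¬C: Gödel ¬ of 0.29 = 0 (operand ≠ 0)
((((((((((((((B → C) → B) → A) → C) → ¬C) → D) → D) → C) → ¬B) → A) → C) → ¬C) → D) → ¬C): 1 > 0, so result = 0
(((((((((((((((B → C) → B) → A) → C) → ¬C) → D) → D) → C) → ¬B) → A) → C) → ¬C) → D) → ¬C) → D): 0 ≤ 0.81, so result = 1
((((((((((((((((B → C) → B) → A) → C) → ¬C) → D) → D) → C) → ¬B) → A) → C) → ¬C) → D) → ¬C) → D) → C): 1 > 0.29, so result = 0.29
(((((((((((((((((B → C) → B) → A) → C) → ¬C) → D) → D) → C) → ¬B) → A) → C) → ¬C) → D) → ¬C) → D) → C) → A): 0.29 > 0.22, so result = 0.22

0.22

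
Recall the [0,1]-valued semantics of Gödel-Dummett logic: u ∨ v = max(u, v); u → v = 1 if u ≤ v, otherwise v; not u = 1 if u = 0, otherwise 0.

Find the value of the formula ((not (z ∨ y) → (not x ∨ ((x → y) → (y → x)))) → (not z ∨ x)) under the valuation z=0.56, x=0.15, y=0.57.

0.15

(z ∨ y) = max(0.56, 0.57) = 0.57
not (z ∨ y): Gödel ¬ of 0.57 = 0 (operand ≠ 0)
not x: Gödel ¬ of 0.15 = 0 (operand ≠ 0)
(x → y): 0.15 ≤ 0.57, so result = 1
(y → x): 0.57 > 0.15, so result = 0.15
((x → y) → (y → x)): 1 > 0.15, so result = 0.15
(not x ∨ ((x → y) → (y → x))) = max(0, 0.15) = 0.15
(not (z ∨ y) → (not x ∨ ((x → y) → (y → x)))): 0 ≤ 0.15, so result = 1
not z: Gödel ¬ of 0.56 = 0 (operand ≠ 0)
(not z ∨ x) = max(0, 0.15) = 0.15
((not (z ∨ y) → (not x ∨ ((x → y) → (y → x)))) → (not z ∨ x)): 1 > 0.15, so result = 0.15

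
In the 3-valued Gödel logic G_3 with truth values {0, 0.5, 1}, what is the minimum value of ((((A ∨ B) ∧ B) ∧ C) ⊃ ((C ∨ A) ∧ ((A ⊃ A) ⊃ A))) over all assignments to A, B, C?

0.00

The minimum is attained at A = 0, B = 0.5, C = 0.5:
  (A ∨ B) = max(0, 0.5) = 0.5
  ((A ∨ B) ∧ B) = min(0.5, 0.5) = 0.5
  (((A ∨ B) ∧ B) ∧ C) = min(0.5, 0.5) = 0.5
  (C ∨ A) = max(0.5, 0) = 0.5
  (A ⊃ A): 0 ≤ 0, so result = 1
  ((A ⊃ A) ⊃ A): 1 > 0, so result = 0
  ((C ∨ A) ∧ ((A ⊃ A) ⊃ A)) = min(0.5, 0) = 0
  ((((A ∨ B) ∧ B) ∧ C) ⊃ ((C ∨ A) ∧ ((A ⊃ A) ⊃ A))): 0.5 > 0, so result = 0
Checking all 27 assignments confirms none give a value below 0.00.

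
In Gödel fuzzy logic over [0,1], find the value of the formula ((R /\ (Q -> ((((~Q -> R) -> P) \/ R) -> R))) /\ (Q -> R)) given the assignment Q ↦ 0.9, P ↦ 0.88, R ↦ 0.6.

~Q: Gödel ¬ of 0.9 = 0 (operand ≠ 0)
(~Q -> R): 0 ≤ 0.6, so result = 1
((~Q -> R) -> P): 1 > 0.88, so result = 0.88
(((~Q -> R) -> P) \/ R) = max(0.88, 0.6) = 0.88
((((~Q -> R) -> P) \/ R) -> R): 0.88 > 0.6, so result = 0.6
(Q -> ((((~Q -> R) -> P) \/ R) -> R)): 0.9 > 0.6, so result = 0.6
(R /\ (Q -> ((((~Q -> R) -> P) \/ R) -> R))) = min(0.6, 0.6) = 0.6
(Q -> R): 0.9 > 0.6, so result = 0.6
((R /\ (Q -> ((((~Q -> R) -> P) \/ R) -> R))) /\ (Q -> R)) = min(0.6, 0.6) = 0.6

0.60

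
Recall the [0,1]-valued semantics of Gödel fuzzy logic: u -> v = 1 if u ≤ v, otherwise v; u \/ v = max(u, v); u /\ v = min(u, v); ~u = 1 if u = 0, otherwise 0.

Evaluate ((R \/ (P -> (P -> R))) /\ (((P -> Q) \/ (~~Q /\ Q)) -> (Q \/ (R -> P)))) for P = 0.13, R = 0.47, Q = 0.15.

0.15

(P -> R): 0.13 ≤ 0.47, so result = 1
(P -> (P -> R)): 0.13 ≤ 1, so result = 1
(R \/ (P -> (P -> R))) = max(0.47, 1) = 1
(P -> Q): 0.13 ≤ 0.15, so result = 1
~Q: Gödel ¬ of 0.15 = 0 (operand ≠ 0)
~~Q: Gödel ¬ of 0 = 1 (operand is 0)
(~~Q /\ Q) = min(1, 0.15) = 0.15
((P -> Q) \/ (~~Q /\ Q)) = max(1, 0.15) = 1
(R -> P): 0.47 > 0.13, so result = 0.13
(Q \/ (R -> P)) = max(0.15, 0.13) = 0.15
(((P -> Q) \/ (~~Q /\ Q)) -> (Q \/ (R -> P))): 1 > 0.15, so result = 0.15
((R \/ (P -> (P -> R))) /\ (((P -> Q) \/ (~~Q /\ Q)) -> (Q \/ (R -> P)))) = min(1, 0.15) = 0.15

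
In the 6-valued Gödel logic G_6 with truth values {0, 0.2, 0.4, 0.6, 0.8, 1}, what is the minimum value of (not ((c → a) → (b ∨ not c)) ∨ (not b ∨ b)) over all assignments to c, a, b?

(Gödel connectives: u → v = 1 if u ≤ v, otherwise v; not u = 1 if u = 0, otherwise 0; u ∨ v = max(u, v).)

The minimum is attained at c = 0, a = 0, b = 0.2:
  (c → a): 0 ≤ 0, so result = 1
  not c: Gödel ¬ of 0 = 1 (operand is 0)
  (b ∨ not c) = max(0.2, 1) = 1
  ((c → a) → (b ∨ not c)): 1 ≤ 1, so result = 1
  not ((c → a) → (b ∨ not c)): Gödel ¬ of 1 = 0 (operand ≠ 0)
  not b: Gödel ¬ of 0.2 = 0 (operand ≠ 0)
  (not b ∨ b) = max(0, 0.2) = 0.2
  (not ((c → a) → (b ∨ not c)) ∨ (not b ∨ b)) = max(0, 0.2) = 0.2
Checking all 216 assignments confirms none give a value below 0.20.

0.20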